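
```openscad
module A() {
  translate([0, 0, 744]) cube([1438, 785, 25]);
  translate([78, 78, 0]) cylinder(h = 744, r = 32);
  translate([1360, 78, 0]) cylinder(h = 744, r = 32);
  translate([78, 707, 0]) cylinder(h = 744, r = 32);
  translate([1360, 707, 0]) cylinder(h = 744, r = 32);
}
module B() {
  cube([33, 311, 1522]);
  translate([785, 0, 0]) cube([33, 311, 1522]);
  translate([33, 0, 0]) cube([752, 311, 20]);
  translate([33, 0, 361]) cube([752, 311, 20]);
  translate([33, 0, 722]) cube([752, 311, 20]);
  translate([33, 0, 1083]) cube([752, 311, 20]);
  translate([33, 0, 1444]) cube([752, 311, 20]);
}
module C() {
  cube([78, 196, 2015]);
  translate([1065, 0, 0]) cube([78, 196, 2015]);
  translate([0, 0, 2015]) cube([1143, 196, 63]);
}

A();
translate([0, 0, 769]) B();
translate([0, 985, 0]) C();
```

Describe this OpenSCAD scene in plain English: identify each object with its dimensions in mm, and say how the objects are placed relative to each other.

A is a table: top 1438 mm (x) × 785 mm (y), 25 mm thick, upper face at z = 769 mm, on four round legs of 64 mm diameter, each leg's bounding box inset 46 mm from the nearest pair of top edges, running from z = 0 to the bottom of the top.

B is a bookshelf 818 mm wide overall, 311 mm deep and 1522 mm tall. The two sides are 33 mm thick vertical panels. 5 horizontal shelves of 20 mm thickness span between the inner faces of the sides; the lowest shelf sits on the floor and shelves are stacked with a clear vertical gap of 341 mm between each pair.

C is a door frame. The clear opening is 987 mm wide and 2015 mm high. Two 78 mm wide jambs, 196 mm deep, stand either side of the opening from the floor to the top of the opening. A 63 mm thick head sits across the top of both jambs, spanning the full outside width of the frame.

The bookshelf is on top of the table. The door frame is on the floor beside the table on its +y side.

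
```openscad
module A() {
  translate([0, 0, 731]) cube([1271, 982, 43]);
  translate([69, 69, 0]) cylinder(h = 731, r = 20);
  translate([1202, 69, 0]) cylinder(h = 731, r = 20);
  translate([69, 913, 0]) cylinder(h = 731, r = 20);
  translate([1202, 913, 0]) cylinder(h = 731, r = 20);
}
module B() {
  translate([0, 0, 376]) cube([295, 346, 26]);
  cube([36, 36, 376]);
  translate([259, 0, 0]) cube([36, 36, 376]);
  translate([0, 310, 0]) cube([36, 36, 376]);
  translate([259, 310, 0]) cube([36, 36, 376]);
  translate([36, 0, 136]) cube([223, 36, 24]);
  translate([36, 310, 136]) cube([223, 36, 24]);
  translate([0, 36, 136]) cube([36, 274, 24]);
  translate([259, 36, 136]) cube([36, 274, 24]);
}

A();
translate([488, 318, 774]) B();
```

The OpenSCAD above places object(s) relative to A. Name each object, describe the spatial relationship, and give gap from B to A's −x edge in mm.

A is a table. B is a stool. The stool is on top of the table, centred. The gap from the stool to the table's −x edge is 488 mm.

The stool's min-x is at 488; the table's min-x is 0; gap = 488 mm.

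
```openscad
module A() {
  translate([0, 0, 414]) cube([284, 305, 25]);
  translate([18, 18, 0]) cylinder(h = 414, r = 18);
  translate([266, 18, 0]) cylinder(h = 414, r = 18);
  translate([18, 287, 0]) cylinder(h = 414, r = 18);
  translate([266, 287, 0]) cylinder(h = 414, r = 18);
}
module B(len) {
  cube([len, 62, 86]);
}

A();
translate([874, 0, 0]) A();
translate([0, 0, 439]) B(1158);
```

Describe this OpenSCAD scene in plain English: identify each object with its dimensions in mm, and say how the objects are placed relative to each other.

A is a simple wooden stool: a rectangular seat 284 mm (x) by 305 mm (y), 25 mm thick, top face at z = 439 mm, on four round legs, each 36 mm in diameter. The legs rest on z = 0, each leg's axis is inset half a diameter from the nearest pair of seat edges (so the leg's bounding box is flush with the corner).

B is a rectangular beam 1158 mm long (x), 62 mm deep (y), 86 mm thick (z).

The beam spans the tops of two stools placed 590 mm apart, resting at z = 439 mm.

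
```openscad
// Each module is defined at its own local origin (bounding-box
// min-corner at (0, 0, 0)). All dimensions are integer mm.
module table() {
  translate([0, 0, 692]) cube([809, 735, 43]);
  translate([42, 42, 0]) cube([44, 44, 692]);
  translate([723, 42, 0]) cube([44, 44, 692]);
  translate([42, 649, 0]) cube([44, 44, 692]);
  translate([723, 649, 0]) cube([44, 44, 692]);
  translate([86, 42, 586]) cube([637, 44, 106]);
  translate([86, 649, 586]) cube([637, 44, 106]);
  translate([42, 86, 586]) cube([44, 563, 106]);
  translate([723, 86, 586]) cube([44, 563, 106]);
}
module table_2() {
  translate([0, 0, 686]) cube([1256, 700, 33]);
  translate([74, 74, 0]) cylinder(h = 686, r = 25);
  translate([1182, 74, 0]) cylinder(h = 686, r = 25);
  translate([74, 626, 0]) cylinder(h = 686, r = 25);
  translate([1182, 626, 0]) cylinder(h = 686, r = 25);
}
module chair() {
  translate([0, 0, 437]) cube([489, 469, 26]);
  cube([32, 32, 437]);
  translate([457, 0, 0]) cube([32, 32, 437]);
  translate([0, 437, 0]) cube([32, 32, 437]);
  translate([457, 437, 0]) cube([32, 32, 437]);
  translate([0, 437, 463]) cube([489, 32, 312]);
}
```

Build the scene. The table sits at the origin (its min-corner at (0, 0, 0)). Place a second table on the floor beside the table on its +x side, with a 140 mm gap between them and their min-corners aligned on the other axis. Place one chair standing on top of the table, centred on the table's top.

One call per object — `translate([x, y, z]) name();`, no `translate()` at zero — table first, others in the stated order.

table();
translate([949, 0, 0]) table_2();
translate([160, 133, 735]) chair();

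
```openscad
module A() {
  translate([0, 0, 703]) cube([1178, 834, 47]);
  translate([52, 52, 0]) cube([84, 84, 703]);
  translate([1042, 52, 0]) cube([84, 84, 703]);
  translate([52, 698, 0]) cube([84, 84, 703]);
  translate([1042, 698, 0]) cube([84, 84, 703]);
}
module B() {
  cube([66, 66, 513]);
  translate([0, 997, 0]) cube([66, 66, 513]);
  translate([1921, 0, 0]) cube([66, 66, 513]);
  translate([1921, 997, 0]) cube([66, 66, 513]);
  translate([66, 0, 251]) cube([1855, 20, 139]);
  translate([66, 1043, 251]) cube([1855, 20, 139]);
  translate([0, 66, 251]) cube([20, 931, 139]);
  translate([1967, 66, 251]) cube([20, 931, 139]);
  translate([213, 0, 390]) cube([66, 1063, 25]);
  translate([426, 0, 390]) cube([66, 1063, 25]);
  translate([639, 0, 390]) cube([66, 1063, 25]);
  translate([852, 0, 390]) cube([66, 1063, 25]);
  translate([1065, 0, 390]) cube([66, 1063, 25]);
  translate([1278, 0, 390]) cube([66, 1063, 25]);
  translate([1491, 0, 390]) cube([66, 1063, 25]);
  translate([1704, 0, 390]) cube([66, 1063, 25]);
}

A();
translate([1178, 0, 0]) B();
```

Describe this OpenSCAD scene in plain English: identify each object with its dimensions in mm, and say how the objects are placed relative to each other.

A is a rectangular dining table. The top is 1178×834×47 mm with its upper surface at z = 750 mm. It stands on four 84×84 mm square legs, each inset 52 mm from the nearest pair of top edges, running from the floor to the underside of the top.

B is a bed frame 1987 mm long (x) by 1063 mm wide (y). Four 66×66 mm corner posts, 513 mm tall, at the corners of the footprint. Four rails of 20 mm thickness and 139 mm height run between adjacent posts with their undersides at z = 251 mm, their outer faces flush with the outside of the frame (the two x-running rails run between the posts' inner faces; the two y-running rails run between the posts' inner faces). 8 slats, each 66 mm wide (x) and 25 mm thick, lie across the top of the two x-running rails, running the full 1063 mm width of the frame in y; the slats are evenly spaced along x between the inner faces of the end posts with equal gaps (rounded down to the nearest mm) at the −x end and between each pair — any rounding remainder accumulates at the +x end.

The bed frame is against the table's +x side, with their −y faces flush.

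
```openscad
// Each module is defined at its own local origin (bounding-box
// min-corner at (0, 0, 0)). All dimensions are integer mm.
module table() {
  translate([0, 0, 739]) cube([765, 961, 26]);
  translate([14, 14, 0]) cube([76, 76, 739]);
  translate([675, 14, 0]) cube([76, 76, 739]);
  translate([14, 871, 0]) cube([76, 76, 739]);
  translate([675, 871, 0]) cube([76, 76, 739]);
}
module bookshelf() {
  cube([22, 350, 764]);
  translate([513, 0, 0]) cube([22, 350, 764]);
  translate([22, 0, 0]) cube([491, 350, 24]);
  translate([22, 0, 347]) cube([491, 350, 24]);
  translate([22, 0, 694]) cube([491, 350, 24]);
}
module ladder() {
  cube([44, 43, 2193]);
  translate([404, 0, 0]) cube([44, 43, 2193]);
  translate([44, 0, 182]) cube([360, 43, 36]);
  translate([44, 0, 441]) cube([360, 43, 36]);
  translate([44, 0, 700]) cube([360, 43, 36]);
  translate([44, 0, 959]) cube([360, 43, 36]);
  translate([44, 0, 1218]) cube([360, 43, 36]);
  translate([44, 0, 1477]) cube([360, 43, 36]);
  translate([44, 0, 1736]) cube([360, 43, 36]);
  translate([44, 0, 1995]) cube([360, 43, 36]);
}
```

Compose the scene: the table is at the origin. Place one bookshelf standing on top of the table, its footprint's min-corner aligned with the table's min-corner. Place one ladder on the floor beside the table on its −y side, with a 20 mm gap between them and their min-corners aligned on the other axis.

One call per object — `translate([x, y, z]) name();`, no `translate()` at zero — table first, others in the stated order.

table();
translate([0, 0, 765]) bookshelf();
translate([0, -63, 0]) ladder();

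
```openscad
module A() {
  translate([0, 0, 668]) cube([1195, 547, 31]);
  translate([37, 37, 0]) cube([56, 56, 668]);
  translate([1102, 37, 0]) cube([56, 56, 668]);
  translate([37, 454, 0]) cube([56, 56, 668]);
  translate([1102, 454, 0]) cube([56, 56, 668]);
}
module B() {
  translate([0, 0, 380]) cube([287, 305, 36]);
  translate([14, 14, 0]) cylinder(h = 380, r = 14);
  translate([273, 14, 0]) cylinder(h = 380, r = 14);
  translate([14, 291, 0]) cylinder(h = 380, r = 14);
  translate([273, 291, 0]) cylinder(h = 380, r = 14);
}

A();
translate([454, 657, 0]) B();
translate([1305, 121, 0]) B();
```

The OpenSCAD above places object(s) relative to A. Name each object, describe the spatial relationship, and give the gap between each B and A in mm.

A is a table. B is a stool. Two stools sit around the table at the +y, +x sides. The gap between each stool and the table is 110 mm.

Each stool's nearest face is 110 mm from the table's bounding box.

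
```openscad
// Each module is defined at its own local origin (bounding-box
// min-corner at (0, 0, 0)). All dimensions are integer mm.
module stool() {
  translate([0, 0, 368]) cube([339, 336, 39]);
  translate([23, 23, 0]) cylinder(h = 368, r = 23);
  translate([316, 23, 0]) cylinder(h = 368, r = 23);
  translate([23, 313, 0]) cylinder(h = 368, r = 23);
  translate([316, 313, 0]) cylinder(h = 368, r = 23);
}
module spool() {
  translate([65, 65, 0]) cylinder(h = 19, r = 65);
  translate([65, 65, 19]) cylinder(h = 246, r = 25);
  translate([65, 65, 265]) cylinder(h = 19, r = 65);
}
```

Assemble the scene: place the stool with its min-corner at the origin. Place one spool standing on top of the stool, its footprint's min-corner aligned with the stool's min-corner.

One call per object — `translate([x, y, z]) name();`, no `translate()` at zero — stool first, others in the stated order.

stool();
translate([0, 0, 407]) spool();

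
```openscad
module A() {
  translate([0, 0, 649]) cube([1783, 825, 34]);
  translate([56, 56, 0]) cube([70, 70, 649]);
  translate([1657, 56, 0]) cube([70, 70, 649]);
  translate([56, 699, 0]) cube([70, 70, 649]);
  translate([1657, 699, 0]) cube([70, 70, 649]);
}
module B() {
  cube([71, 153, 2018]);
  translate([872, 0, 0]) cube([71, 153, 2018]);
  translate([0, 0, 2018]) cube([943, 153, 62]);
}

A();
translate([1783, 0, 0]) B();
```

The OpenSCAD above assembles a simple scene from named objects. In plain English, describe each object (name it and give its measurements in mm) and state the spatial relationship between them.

A is a table: top 1783 mm (x) × 825 mm (y), 34 mm thick, upper face at z = 683 mm, on four 70×70 mm square legs, each inset 56 mm from the nearest pair of top edges, running from z = 0 to the bottom of the top.

B is a rectangular door frame: two vertical jambs of 71×153 mm section, 2018 mm tall, with a clear opening 801 mm wide between their inner faces. A header 62 mm tall and 153 mm deep lies on top of the jambs and spans the full outside width.

The door frame is against the table's +x side, with their −y faces flush.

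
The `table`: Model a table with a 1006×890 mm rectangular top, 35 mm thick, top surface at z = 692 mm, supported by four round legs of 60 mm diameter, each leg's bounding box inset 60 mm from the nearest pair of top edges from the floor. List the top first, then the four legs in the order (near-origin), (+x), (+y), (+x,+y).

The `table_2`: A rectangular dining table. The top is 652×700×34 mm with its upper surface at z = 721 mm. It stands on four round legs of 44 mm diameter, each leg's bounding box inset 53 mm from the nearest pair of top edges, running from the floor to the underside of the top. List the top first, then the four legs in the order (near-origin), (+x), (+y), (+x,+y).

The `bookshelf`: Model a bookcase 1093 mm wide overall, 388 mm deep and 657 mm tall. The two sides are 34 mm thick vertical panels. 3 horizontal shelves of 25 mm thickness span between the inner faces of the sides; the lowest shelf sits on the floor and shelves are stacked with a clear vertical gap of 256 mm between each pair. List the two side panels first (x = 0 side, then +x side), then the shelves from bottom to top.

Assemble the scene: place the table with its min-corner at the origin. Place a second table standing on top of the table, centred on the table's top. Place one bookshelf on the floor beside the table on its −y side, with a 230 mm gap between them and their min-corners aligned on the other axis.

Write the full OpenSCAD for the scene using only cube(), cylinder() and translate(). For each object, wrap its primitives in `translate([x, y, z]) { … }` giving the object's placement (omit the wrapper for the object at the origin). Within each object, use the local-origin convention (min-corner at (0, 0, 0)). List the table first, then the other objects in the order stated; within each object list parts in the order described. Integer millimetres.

translate([0, 0, 657]) cube([1006, 890, 35]);
translate([90, 90, 0]) cylinder(h = 657, r = 30);
translate([916, 90, 0]) cylinder(h = 657, r = 30);
translate([90, 800, 0]) cylinder(h = 657, r = 30);
translate([916, 800, 0]) cylinder(h = 657, r = 30);
translate([177, 95, 692]) {
  translate([0, 0, 687]) cube([652, 700, 34]);
  translate([75, 75, 0]) cylinder(h = 687, r = 22);
  translate([577, 75, 0]) cylinder(h = 687, r = 22);
  translate([75, 625, 0]) cylinder(h = 687, r = 22);
  translate([577, 625, 0]) cylinder(h = 687, r = 22);
}
translate([0, -618, 0]) {
  cube([34, 388, 657]);
  translate([1059, 0, 0]) cube([34, 388, 657]);
  translate([34, 0, 0]) cube([1025, 388, 25]);
  translate([34, 0, 281]) cube([1025, 388, 25]);
  translate([34, 0, 562]) cube([1025, 388, 25]);
}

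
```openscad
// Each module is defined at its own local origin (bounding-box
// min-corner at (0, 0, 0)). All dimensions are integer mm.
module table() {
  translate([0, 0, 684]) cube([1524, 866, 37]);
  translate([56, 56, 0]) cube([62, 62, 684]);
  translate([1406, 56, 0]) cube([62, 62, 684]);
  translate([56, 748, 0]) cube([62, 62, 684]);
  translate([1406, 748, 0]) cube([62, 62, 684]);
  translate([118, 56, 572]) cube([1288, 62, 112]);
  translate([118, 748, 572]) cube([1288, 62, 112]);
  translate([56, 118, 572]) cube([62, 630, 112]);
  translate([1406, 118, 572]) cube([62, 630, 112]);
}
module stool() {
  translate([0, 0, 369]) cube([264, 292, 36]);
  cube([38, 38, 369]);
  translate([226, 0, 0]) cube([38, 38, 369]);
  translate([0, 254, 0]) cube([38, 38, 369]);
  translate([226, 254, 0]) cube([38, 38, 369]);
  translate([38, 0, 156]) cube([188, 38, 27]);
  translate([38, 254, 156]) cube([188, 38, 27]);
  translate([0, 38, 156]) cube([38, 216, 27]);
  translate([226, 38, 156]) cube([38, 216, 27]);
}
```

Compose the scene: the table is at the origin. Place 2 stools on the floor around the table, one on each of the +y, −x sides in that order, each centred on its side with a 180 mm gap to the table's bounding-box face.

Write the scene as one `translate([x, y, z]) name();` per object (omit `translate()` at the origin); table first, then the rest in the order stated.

table();
translate([630, 1046, 0]) stool();
translate([-444, 287, 0]) stool();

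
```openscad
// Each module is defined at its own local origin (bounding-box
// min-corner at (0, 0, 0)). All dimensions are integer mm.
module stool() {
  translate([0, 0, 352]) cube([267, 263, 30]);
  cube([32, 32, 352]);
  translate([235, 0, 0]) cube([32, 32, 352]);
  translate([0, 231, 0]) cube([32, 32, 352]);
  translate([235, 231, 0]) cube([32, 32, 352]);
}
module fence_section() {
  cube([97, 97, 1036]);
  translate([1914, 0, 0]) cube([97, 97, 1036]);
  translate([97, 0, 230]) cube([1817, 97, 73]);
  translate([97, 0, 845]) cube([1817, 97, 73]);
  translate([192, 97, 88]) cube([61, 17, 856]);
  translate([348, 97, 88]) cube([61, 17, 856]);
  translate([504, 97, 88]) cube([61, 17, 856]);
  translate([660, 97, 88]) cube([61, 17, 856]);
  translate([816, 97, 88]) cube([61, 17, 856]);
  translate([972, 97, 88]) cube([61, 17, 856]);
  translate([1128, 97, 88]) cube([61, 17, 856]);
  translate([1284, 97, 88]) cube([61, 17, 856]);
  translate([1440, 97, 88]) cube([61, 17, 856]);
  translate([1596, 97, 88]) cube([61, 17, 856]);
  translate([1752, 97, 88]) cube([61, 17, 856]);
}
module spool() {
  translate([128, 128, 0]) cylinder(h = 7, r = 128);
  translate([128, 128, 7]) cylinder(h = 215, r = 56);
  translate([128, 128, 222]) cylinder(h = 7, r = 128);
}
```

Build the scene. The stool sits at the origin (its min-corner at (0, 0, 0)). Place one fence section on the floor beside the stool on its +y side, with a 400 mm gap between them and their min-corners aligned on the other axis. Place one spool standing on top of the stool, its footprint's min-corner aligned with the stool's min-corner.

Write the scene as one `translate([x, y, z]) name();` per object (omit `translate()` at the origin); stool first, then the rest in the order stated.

stool();
translate([0, 663, 0]) fence_section();
translate([0, 0, 382]) spool();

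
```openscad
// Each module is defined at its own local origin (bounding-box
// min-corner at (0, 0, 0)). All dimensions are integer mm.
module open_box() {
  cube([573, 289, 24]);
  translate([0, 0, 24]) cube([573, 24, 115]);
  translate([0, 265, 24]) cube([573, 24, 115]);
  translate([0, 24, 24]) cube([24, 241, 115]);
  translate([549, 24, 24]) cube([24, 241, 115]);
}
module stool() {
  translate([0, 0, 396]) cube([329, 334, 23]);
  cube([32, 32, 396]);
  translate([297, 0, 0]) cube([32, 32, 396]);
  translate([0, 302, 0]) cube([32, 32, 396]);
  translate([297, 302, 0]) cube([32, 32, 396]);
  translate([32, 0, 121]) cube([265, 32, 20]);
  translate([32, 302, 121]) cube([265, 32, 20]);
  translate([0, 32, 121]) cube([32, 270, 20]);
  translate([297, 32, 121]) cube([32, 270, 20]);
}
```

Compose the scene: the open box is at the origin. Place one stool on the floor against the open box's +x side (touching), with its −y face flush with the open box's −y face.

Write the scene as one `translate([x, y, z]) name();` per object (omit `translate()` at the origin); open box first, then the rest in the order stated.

open_box();
translate([573, 0, 0]) stool();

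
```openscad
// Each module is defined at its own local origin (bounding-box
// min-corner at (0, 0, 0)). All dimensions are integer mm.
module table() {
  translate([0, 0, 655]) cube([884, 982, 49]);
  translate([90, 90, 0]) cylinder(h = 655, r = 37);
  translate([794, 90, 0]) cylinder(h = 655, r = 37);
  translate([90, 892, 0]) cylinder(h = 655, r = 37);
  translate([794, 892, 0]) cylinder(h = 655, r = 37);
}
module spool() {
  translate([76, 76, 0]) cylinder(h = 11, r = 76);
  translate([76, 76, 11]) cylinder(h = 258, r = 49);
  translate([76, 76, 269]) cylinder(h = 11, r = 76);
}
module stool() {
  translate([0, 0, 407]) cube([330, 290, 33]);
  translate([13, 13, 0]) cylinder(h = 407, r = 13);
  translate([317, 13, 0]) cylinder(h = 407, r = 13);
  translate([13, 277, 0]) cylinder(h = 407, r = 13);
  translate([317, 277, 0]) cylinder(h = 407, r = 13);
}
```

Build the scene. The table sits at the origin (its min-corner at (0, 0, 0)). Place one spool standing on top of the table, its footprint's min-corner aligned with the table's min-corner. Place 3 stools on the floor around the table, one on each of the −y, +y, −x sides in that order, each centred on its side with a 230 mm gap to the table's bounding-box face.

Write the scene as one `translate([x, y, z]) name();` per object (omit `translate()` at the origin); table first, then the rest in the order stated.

table();
translate([0, 0, 704]) spool();
translate([277, -520, 0]) stool();
translate([277, 1212, 0]) stool();
translate([-560, 346, 0]) stool();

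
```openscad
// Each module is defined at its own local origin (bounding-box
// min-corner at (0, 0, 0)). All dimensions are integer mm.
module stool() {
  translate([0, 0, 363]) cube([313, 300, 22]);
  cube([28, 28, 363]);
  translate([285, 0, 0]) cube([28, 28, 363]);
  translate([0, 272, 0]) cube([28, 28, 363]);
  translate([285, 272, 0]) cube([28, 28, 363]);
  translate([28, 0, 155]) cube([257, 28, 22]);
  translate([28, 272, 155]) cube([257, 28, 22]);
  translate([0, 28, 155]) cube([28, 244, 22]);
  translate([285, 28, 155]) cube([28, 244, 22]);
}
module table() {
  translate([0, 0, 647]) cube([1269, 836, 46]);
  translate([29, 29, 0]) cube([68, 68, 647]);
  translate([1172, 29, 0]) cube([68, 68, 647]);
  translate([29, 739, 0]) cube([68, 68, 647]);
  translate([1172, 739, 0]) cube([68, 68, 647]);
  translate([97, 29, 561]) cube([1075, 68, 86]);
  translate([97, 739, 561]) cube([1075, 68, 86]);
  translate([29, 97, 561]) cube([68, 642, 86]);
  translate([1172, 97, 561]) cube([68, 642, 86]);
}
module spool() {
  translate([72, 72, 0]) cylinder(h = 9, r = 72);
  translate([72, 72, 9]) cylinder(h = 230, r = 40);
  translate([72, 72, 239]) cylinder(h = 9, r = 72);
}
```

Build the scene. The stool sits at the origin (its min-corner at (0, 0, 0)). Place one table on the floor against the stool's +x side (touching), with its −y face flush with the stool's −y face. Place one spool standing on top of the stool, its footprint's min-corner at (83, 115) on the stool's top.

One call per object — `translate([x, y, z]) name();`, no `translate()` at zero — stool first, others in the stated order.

stool();
translate([313, 0, 0]) table();
translate([83, 115, 385]) spool();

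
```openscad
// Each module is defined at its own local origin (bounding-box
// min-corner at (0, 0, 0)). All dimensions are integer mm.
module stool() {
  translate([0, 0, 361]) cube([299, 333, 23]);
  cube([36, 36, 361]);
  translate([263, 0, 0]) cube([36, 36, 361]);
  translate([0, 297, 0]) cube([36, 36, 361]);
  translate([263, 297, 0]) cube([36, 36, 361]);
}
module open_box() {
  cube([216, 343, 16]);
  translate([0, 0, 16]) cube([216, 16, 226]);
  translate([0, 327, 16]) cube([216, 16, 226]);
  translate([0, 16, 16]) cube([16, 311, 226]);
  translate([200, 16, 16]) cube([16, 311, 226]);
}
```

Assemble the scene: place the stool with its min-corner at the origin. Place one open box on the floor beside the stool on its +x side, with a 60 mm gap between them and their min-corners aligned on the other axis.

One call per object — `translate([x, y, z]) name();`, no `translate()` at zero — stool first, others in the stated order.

stool();
translate([359, 0, 0]) open_box();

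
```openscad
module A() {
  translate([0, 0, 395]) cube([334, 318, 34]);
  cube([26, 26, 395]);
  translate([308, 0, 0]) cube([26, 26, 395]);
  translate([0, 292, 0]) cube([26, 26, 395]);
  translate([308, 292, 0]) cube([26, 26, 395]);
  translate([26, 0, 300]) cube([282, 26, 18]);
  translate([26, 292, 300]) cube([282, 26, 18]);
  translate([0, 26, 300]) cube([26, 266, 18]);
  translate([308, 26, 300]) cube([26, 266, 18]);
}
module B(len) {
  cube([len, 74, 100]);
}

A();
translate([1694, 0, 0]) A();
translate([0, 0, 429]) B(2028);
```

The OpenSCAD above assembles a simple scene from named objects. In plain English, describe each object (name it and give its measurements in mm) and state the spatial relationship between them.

A is a four-legged stool. The seat is 334×318 mm, 34 mm thick, top at z = 429 mm. It stands on four square legs, each 26×26 mm in cross-section, from z = 0 to the seat underside, each flush with a corner of the seat. Four stretchers, 26 mm wide and 18 mm tall, connect adjacent legs with their undersides at z = 300 mm, each running between the inner faces of the legs it joins and aligned with the legs' outer faces on the other axis.

B is a rectangular beam 2028 mm long (x), 74 mm deep (y), 100 mm thick (z).

The beam spans the tops of two stools placed 1360 mm apart, resting at z = 429 mm.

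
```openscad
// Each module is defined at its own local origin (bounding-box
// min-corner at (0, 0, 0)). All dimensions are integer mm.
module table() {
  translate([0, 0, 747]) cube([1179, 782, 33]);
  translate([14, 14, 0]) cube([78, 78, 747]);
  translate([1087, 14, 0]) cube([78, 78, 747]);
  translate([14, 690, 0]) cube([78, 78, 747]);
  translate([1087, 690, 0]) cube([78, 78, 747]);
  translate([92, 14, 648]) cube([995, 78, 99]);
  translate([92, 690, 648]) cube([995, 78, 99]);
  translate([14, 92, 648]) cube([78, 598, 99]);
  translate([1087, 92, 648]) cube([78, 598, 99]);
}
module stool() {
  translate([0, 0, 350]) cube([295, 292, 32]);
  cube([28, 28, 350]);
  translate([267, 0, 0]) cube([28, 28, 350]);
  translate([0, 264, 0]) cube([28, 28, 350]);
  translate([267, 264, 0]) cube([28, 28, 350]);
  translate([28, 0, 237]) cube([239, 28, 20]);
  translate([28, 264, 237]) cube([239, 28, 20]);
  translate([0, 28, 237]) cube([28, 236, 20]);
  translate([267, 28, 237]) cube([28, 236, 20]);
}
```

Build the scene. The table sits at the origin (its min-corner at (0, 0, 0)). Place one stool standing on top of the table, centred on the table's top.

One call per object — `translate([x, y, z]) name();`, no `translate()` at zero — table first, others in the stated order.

table();
translate([442, 245, 780]) stool();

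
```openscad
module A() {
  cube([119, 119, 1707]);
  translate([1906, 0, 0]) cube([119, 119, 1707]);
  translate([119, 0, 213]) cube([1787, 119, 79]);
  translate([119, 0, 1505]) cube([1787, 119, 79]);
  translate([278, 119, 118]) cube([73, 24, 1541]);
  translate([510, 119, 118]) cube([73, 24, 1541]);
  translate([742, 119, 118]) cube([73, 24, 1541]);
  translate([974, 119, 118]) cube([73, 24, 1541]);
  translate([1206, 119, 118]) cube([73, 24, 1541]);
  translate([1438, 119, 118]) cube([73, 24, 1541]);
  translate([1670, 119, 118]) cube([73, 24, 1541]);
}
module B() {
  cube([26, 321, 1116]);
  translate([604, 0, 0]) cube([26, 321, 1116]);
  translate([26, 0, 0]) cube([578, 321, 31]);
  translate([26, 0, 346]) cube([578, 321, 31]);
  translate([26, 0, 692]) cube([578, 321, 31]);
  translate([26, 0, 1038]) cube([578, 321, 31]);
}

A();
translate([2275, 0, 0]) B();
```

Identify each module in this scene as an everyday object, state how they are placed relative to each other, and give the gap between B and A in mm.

The bookshelf's nearest face is 250 mm from the fence section's +x face.

A is a fence section. B is a bookshelf. The bookshelf is on the floor beside the fence section on its +x side. The gap between the bookshelf and the fence section is 250 mm.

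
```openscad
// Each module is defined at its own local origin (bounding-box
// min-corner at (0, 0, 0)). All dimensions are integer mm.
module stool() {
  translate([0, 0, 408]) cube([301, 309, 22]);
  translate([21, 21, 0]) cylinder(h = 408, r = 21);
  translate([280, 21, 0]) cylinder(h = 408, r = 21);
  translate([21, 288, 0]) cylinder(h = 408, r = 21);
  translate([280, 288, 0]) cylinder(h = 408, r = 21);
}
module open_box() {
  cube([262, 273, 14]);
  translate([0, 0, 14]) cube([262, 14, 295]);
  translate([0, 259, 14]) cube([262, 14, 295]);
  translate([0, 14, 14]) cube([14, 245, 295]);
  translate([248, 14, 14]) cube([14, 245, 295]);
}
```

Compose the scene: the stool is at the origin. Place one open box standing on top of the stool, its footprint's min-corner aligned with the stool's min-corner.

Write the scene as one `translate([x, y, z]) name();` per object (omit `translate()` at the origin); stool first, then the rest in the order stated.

stool();
translate([0, 0, 430]) open_box();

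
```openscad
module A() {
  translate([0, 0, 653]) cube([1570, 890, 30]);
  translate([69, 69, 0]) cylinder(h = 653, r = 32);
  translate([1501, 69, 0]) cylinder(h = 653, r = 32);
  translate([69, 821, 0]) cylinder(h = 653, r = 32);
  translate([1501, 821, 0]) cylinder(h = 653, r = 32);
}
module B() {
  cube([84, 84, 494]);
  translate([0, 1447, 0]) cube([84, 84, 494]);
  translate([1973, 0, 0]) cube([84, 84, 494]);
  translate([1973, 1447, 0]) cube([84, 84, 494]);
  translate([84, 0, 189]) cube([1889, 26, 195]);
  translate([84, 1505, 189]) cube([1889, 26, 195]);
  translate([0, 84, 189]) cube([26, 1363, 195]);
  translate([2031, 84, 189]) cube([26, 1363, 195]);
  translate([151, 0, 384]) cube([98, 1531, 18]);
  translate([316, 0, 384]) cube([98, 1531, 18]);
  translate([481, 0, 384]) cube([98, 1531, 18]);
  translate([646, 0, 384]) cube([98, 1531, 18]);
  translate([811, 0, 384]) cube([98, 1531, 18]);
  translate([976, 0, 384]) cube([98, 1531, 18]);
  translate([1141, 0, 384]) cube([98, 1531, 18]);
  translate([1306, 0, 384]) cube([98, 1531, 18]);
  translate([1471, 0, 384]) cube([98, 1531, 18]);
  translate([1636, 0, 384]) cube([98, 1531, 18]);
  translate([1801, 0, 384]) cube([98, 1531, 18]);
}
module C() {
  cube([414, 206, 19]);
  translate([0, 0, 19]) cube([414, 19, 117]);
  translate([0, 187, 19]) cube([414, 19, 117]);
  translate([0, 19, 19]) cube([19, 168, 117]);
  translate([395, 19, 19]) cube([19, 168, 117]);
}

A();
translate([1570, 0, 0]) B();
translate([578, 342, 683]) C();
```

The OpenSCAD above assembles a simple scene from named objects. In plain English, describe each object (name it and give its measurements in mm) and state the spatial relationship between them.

A is a table with a 1570×890 mm rectangular top, 30 mm thick, top surface at z = 683 mm, supported by four round legs of 64 mm diameter, each leg's bounding box inset 37 mm from the nearest pair of top edges, running from the floor.

B is a bed frame 2057 mm long (x) by 1531 mm wide (y). Four 84×84 mm corner posts, 494 mm tall, at the corners of the footprint. Four rails of 26 mm thickness and 195 mm height run between adjacent posts with their undersides at z = 189 mm, their outer faces flush with the outside of the frame (the two x-running rails run between the posts' inner faces; the two y-running rails run between the posts' inner faces). 11 slats, each 98 mm wide (x) and 18 mm thick, lie across the top of the two x-running rails, running the full 1531 mm width of the frame in y; the slats are evenly spaced along x between the inner faces of the end posts with equal gaps (rounded down to the nearest mm) at the −x end and between each pair — any rounding remainder accumulates at the +x end.

C is an open storage box with external size 414×206×136 mm and wall thickness 19 mm (the base is also 19 mm thick). The base covers the whole footprint; the four walls stand on the base, with the y-facing walls full-width and the x-facing walls fitting between their inner faces.

The bed frame is against the table's +x side, with their −y faces flush. The open box is on top of the table, centred.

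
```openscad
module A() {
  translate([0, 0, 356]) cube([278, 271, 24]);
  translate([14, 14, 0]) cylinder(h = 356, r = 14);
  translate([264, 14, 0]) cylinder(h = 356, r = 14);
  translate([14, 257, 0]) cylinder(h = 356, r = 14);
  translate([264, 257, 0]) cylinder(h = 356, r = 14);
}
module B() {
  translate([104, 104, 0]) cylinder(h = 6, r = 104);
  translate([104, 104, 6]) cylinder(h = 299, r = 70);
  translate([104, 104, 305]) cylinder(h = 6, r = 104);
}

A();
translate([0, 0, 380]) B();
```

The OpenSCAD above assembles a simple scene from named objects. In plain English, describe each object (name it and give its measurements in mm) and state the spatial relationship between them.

A is a four-legged stool. The seat is 278×271 mm, 24 mm thick, top at z = 380 mm. It stands on four round legs, each 28 mm in diameter, from z = 0 to the seat underside, each leg's axis is inset half a diameter from the nearest pair of seat edges (so the leg's bounding box is flush with the corner).

B is a spool: two coaxial disc flanges of radius 104 mm and thickness 6 mm, joined by a core cylinder of radius 70 mm and height 299 mm. The lower flange rests on z = 0 and the three cylinders share a vertical axis.

The spool is on top of the stool.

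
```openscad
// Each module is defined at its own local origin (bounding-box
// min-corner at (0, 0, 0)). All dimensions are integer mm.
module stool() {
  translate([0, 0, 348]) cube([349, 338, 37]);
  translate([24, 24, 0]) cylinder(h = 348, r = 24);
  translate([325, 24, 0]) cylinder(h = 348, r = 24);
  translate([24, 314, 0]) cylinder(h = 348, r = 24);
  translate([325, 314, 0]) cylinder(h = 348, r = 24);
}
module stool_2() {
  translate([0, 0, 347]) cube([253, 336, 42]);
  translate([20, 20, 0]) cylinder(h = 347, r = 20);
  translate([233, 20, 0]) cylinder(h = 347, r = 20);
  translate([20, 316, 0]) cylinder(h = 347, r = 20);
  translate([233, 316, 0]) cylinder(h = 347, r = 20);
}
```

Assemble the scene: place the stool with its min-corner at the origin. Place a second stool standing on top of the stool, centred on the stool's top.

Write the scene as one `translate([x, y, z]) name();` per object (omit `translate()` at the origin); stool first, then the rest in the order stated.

stool();
translate([48, 1, 385]) stool_2();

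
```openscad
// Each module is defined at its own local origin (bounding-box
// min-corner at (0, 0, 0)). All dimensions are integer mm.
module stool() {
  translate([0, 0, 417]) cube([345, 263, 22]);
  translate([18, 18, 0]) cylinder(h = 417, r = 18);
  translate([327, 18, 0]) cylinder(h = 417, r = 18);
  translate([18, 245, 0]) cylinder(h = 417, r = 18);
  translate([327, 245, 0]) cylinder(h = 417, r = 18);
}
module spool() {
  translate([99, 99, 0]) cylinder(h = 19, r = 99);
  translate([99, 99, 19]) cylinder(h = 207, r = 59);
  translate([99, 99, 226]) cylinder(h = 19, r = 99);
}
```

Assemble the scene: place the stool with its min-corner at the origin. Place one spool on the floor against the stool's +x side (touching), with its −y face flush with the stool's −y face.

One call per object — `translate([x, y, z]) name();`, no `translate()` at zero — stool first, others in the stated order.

stool();
translate([345, 0, 0]) spool();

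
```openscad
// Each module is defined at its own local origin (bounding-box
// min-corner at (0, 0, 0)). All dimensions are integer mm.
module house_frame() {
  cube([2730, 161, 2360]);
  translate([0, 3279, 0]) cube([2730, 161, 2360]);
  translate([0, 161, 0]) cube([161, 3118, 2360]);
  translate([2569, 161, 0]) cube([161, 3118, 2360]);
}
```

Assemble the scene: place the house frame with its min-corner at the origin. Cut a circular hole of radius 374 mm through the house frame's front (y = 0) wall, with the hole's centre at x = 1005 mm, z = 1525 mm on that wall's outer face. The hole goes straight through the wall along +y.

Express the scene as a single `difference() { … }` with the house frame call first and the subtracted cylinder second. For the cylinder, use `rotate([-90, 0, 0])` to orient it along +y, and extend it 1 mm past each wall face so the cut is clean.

difference() {
  house_frame();
  translate([1005, -1, 1525]) rotate([-90, 0, 0]) cylinder(h = 163, r = 374);
}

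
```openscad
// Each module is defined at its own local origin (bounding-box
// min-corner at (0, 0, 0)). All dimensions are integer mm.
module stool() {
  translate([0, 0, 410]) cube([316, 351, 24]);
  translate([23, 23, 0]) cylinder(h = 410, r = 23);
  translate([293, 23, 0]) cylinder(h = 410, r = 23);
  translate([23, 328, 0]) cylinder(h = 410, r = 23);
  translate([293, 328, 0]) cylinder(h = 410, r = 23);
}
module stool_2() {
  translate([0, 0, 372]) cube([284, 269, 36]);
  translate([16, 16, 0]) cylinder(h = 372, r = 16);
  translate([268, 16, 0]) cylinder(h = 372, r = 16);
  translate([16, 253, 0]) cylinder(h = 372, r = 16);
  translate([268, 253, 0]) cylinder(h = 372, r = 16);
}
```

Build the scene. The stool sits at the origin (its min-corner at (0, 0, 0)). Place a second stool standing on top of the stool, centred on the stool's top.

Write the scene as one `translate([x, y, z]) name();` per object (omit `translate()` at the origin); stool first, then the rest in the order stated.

stool();
translate([16, 41, 434]) stool_2();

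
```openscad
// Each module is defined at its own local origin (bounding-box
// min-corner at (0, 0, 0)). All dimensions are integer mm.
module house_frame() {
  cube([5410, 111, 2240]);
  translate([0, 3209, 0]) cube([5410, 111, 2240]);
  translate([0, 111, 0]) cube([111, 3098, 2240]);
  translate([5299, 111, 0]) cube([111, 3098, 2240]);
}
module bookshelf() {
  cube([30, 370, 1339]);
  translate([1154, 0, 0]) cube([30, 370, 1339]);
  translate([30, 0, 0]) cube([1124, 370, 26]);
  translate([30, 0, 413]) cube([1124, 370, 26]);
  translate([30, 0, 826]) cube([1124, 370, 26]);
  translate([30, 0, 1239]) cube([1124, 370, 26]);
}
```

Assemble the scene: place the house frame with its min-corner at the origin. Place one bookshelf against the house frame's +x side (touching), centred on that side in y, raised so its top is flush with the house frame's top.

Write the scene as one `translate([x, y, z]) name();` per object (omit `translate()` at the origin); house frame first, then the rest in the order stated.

house_frame();
translate([5410, 1475, 901]) bookshelf();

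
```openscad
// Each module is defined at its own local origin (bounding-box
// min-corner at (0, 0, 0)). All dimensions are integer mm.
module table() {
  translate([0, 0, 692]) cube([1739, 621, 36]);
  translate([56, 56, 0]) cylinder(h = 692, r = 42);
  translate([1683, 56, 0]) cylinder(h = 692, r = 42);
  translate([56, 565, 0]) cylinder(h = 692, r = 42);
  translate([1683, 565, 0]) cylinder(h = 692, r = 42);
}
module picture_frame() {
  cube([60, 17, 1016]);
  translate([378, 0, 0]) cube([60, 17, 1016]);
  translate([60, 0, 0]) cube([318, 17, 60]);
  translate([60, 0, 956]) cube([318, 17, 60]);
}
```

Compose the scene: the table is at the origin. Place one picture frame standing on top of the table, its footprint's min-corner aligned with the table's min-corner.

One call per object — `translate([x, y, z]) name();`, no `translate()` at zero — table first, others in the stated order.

table();
translate([0, 0, 728]) picture_frame();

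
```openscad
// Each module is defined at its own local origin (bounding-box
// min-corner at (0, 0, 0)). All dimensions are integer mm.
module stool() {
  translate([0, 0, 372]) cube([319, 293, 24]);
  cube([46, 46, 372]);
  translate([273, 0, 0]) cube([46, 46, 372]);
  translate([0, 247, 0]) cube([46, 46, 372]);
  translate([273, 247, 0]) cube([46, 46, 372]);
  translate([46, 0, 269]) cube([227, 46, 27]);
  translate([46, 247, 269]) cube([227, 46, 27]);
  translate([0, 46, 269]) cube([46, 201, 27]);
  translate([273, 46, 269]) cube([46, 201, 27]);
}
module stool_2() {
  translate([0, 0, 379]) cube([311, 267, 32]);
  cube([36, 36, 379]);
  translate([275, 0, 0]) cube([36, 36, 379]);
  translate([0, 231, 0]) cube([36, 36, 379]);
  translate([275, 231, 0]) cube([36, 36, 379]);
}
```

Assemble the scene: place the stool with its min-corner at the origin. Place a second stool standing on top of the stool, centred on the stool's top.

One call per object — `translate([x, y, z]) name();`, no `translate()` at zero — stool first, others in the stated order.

stool();
translate([4, 13, 396]) stool_2();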